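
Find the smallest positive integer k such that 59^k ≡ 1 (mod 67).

11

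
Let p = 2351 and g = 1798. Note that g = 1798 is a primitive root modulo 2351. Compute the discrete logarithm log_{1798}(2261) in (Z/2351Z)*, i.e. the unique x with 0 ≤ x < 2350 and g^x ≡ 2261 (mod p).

1111

Baby-step giant-step with m = ceil(sqrt(2350)) = 49.
Baby table (1798^j mod 2351 for j=0..48):
  0:1  1:1798  2:179  3:2106  4:1478  5:814  6:1250  7:2295
  8:405  9:1731  10:1965  11:1868  12:1436  13:530  14:785  15:830
  16:1806  17:457  18:1187  19:1869  20:883  21:709  22:540  23:2308
  24:269  25:1707  26:1131  27:2274  28:263  29:323  30:57  31:1393
  32:799  33:141  34:1961  35:1729  36:720  37:1510  38:1926  39:2276
  40:1508  41:681  42:1918  43:1998  44:76  45:290  46:1849  47:188
  48:1831
Giant step factor: 1798^(-49) ≡ 1819 (mod 2351).
Scan 2261·1819^i mod 2351 for i = 0, 1, …:
  i=0: 2261   i=1: 860   i=2: 925   i=3: 1610
  i=4: 1595   i=5: 171   i=6: 717   i=7: 1769
  i=8: 1643   i=9: 496     …   i=21: 614
  i=22: 141
Match at i=22, j=33: x = 22·49 + 33 = 1111.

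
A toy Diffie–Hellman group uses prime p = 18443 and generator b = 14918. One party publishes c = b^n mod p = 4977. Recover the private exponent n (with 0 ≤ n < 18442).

2469

Baby-step giant-step with m = ceil(sqrt(18442)) = 136.
Baby table (14918^j mod 18443 for j=0..135):
  0:1  1:14918  2:13486  3:7904  4:5773  5:11247  6:6775  7:1810
  8:1028  9:9571  10:12915  11:10392  12:14441  13:16598  14:11689  15:16380
  16:5533  17:8869  18:16103  19:4479  20:17176  21:2969  22:9899  23:181
  24:7480  25:6490  26:10513  27:12105  28:6977  29:9037  30:14079  31:1638
  32:17152  33:13797  34:18209  35:13358  36:16472  37:13207  38:13900  39:5551
  40:748  41:649  42:17650  43:10432  44:2542  45:2748  46:14318  47:7541
  48:12781  49:3224  50:14731  51:8713  52:12713  53:3165  54:1390  55:6088
  56:7452  57:12975  58:1765  59:12109  60:11320  61:7652  62:8809  63:6287
  64:6811  65:4011  66:7006  67:17470  68:17870  69:9538  70:139  71:7986
  72:11811  73:10519  74:9398  75:14121  76:1132  77:11831  78:13791  79:2473
  80:6214  81:5934  82:15455  83:1747  84:1787  85:8331  86:12924  87:15553
  88:6714  89:13962  90:8317  91:6945  92:11179  93:6716  94:6912  95:16846
  96:4310  97:4282  98:10767  99:2019  100:2023  101:6366  102:4981  103:18154
  104:4360  105:12462  106:2676  107:9916  108:14028  109:15426  110:11757  111:16439
  112:431  113:11494  114:2921  115:13112  116:16801  117:15391  118:6031  119:5504
  120:436  121:12312  122:15022  123:15746  124:8780  125:16297  126:3020  127:14554
  128:5576  129:4838  130:5825  131:12377  132:7213  133:7072  134:6136  135:4239
Giant step factor: 14918^(-136) ≡ 16328 (mod 18443).
Scan 4977·16328^i mod 18443 for i = 0, 1, …:
  i=0: 4977   i=1: 4598   i=2: 13134   i=3: 15191
  i=4: 17184   i=5: 6993   i=6: 1091   i=7: 16353
  i=8: 12473   i=9: 11538     …   i=17: 4036
  i=18: 2969
Match at i=18, j=21: n = 18·136 + 21 = 2469.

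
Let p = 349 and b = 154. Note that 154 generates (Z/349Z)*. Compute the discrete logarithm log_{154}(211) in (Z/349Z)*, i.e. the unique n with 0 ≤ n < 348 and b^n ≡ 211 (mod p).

149

Baby-step giant-step with m = ceil(sqrt(348)) = 19.
Baby table (154^j mod 349 for j=0..18):
  0:1  1:154  2:333  3:328  4:256  5:336  6:92  7:208
  8:273  9:162  10:169  11:200  12:88  13:290  14:337  15:246
  16:192  17:252  18:69
Giant step factor: 154^(-19) ≡ 132 (mod 349).
Scan 211·132^i mod 349 for i = 0, 1, …:
  i=0: 211   i=1: 281   i=2: 98   i=3: 23
  i=4: 244   i=5: 100   i=6: 287   i=7: 192
Match at i=7, j=16: n = 7·19 + 16 = 149.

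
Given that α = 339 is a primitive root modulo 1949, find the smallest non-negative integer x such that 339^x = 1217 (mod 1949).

Baby-step giant-step with m = ceil(sqrt(1948)) = 45.
Baby table (339^j mod 1949 for j=0..44):
  0:1  1:339  2:1879  3:1607  4:1002  5:552  6:24  7:340
  8:269  9:1537  10:660  11:1554  12:576  13:364  14:609  15:1806
  16:248  17:265  18:181  19:940  20:973  21:466  22:105  23:513
  24:446  25:1121  26:1913  27:1439  28:571  29:618  30:959  31:1567
  32:1085  33:1403  34:61  35:1189  36:1577  37:577  38:703  39:539
  40:1464  41:1250  42:817  43:205  44:1280
Giant step factor: 339^(-45) ≡ 1847 (mod 1949).
Scan 1217·1847^i mod 1949 for i = 0, 1, …:
  i=0: 1217   i=1: 602   i=2: 964   i=3: 1071
  i=4: 1851   i=5: 251   i=6: 1684   i=7: 1693
  i=8: 775   i=9: 859     …   i=27: 54
  i=28: 339
Match at i=28, j=1: x = 28·45 + 1 = 1261.

1261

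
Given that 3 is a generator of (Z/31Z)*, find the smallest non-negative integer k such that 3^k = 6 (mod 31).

Successive powers of 3 modulo 31:
  3^0=1  3^1=3  3^2=9  3^3=27  3^4=19  3^5=26
  3^6=16  3^7=17  3^8=20  3^9=29  3^10=25  3^11=13
  3^12=8  3^13=24  3^14=10  3^15=30  3^16=28  3^17=22
  3^18=4  3^19=12  3^20=5  3^21=15  3^22=14  3^23=11
  3^24=2  3^25=6
So 3^25 ≡ 6 (mod 31), giving k = 25.

25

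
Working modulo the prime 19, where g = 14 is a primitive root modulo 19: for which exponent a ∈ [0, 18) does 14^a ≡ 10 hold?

5

Successive powers of 14 modulo 19:
  14^0=1  14^1=14  14^2=6  14^3=8  14^4=17  14^5=10
So 14^5 ≡ 10 (mod 19), giving a = 5.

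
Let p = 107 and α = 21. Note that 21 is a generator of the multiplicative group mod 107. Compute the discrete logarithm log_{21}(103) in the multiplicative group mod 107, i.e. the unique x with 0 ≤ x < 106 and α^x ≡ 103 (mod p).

23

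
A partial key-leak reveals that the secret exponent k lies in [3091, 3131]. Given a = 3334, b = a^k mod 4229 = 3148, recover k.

Compute 3334^3091 mod 4229 = 155, then multiply by 3334 repeatedly:
  3334^3091=155  3334^3092=832  3334^3093=3893  3334^3094=461  3334^3095=1847
  3334^3096=474  3334^3097=2899  3334^3098=2001  3334^3099=2201  3334^3100=819
  3334^3101=2841  3334^3102=3163  3334^3103=2545  3334^3104=1656  3334^3105=2259
  3334^3106=3886  3334^3107=2497  3334^3108=2326  3334^3109=3127  3334^3110=933
  3334^3111=2307  3334^3112=3216  3334^3113=1629  3334^3114=1050  3334^3115=3317
  3334^3116=43  3334^3117=3805  3334^3118=3099  3334^3119=619  3334^3120=4223
  3334^3121=1141  3334^3122=2223  3334^3123=2274  3334^3124=3148
Found 3148 at exponent 3124.

3124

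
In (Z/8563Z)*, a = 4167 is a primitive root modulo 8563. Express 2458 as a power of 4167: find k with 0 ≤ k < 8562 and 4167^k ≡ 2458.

7342

Baby-step giant-step with m = ceil(sqrt(8562)) = 93.
Baby table (4167^j mod 8563 for j=0..92):
  0:1  1:4167  2:6688  3:4894  4:4795  5:3286  6:525  7:4110
  8:370  9:450  10:8416  11:3987  12:1609  13:8437  14:5864  15:5049
  16:8455  17:3803  18:5551  19:2354  20:4483  21:4758  22:3241  23:1396
  24:2855  25:2778  26:7313  27:6117  28:6051  29:5045  30:350  31:2740
  32:3101  33:300  34:8465  35:2658  36:3927  37:8479  38:1055  39:3366
  40:8491  41:8244  42:6555  43:7278  44:5843  45:3172  46:5015  47:3785
  48:7612  49:1852  50:2021  51:4078  52:4034  53:509  54:5942  55:4681
  56:7776  57:200  58:2789  59:1772  60:2618  61:8507  62:6412  63:2244
  64:8515  65:5496  66:4370  67:4852  68:1041  69:4969  70:489  71:8232
  72:7929  73:4089  74:7056  75:5573  76:8398  77:6048  78:1107  79:5975
  80:5184  81:5842  82:7568  83:6890  84:7454  85:2817  86:7129  87:1496
  88:8531  89:3664  90:59  91:6089  92:694
Giant step factor: 4167^(-93) ≡ 2298 (mod 8563).
Scan 2458·2298^i mod 8563 for i = 0, 1, …:
  i=0: 2458   i=1: 5467   i=2: 1245   i=3: 968
  i=4: 6647   i=5: 6977   i=6: 3210   i=7: 3837
  i=8: 6099   i=9: 6434     …   i=77: 8168
  i=78: 8531
Match at i=78, j=88: k = 78·93 + 88 = 7342.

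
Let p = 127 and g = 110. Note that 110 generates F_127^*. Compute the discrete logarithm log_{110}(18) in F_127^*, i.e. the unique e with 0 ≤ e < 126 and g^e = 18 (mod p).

Baby-step giant-step with m = ceil(sqrt(126)) = 12.
Baby table (110^j mod 127 for j=0..11):
  0:1  1:110  2:35  3:40  4:82  5:3  6:76  7:105
  8:120  9:119  10:9  11:101
Giant step factor: 110^(-12) ≡ 25 (mod 127).
Scan 18·25^i mod 127 for i = 0, 1, …:
  i=0: 18   i=1: 69   i=2: 74   i=3: 72
  i=4: 22   i=5: 42   i=6: 34   i=7: 88
  i=8: 41   i=9: 9
Match at i=9, j=10: e = 9·12 + 10 = 118.

118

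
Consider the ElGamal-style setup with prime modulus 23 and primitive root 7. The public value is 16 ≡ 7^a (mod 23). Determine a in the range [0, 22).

12

Successive powers of 7 modulo 23:
  7^0=1  7^1=7  7^2=3  7^3=21  7^4=9  7^5=17
  7^6=4  7^7=5  7^8=12  7^9=15  7^10=13  7^11=22
  7^12=16
So 7^12 ≡ 16 (mod 23), giving a = 12.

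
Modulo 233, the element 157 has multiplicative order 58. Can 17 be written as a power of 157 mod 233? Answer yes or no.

17 ∈ ⟨157⟩ iff 17^58 ≡ 1 (mod 233), since |⟨157⟩| = 58.
17^58 mod 233 = 89.
Since 89 ≠ 1, 17 does not lie in the subgroup.

no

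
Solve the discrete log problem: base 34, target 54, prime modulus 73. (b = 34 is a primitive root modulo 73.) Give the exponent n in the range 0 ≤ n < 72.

Baby-step giant-step with m = ceil(sqrt(72)) = 9.
Baby table (34^j mod 73 for j=0..8):
  0:1  1:34  2:61  3:30  4:71  5:5  6:24  7:13
  8:4
Giant step factor: 34^(-9) ≡ 51 (mod 73).
Scan 54·51^i mod 73 for i = 0, 1, …:
  i=0: 54   i=1: 53   i=2: 2   i=3: 29
  i=4: 19   i=5: 20   i=6: 71
Match at i=6, j=4: n = 6·9 + 4 = 58.

58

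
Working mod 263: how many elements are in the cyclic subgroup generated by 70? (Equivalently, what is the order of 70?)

131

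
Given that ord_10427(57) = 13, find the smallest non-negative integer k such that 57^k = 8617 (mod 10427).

9

Successive powers of 57 modulo 10427:
  57^0=1  57^1=57  57^2=3249  57^3=7934  57^4=3877  57^5=2022
  57^6=557  57^7=468  57^8=5822  57^9=8617
So 57^9 ≡ 8617 (mod 10427), giving k = 9.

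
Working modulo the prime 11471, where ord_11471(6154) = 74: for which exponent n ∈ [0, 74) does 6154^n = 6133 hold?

27

Successive powers of 6154 modulo 11471:
  6154^0=1  6154^1=6154  6154^2=5945  6154^3=4511  6154^4=874  6154^5=10168
  6154^6=11038  6154^7=8061  6154^8=6790  6154^9=8278  6154^10=101  6154^11=2120
  6154^12=3953  6154^13=8242  6154^14=7977  6154^15=6049  6154^16=2151  6154^17=11191
  6154^18=9001  6154^19=10166  6154^20=10201  6154^21=7642  6154^22=9239  6154^23=6530
  6154^24=2707  6154^25=2986  6154^26=10773  6154^27=6133
So 6154^27 ≡ 6133 (mod 11471), giving n = 27.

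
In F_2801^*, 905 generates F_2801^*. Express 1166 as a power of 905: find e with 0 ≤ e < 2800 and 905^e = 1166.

Baby-step giant-step with m = ceil(sqrt(2800)) = 53.
Baby table (905^j mod 2801 for j=0..52):
  0:1  1:905  2:1133  3:199  4:831  5:1387  6:387  7:110
  8:1515  9:1386  10:2283  11:1778  12:1316  13:555  14:896  15:1391
  16:1206  17:1841  18:2311  19:1909  20:2229  21:525  22:1756  23:1013
  24:838  25:2120  26:2716  27:1503  28:1730  29:2692  30:2191  31:2548
  32:717  33:1854  34:71  35:2633  36:2015  37:124  38:180  39:442
  40:2268  41:2208  42:1127  43:371  44:2436  45:193  46:1003  47:191
  48:1994  49:726  50:1596  51:1865  52:1623
Giant step factor: 905^(-53) ≡ 362 (mod 2801).
Scan 1166·362^i mod 2801 for i = 0, 1, …:
  i=0: 1166   i=1: 1942   i=2: 2754   i=3: 2593
  i=4: 331   i=5: 2180   i=6: 2079   i=7: 1930
  i=8: 1211   i=9: 1426   i=10: 828   i=11: 29
  i=12: 2095   i=13: 2120
Match at i=13, j=25: e = 13·53 + 25 = 714.

714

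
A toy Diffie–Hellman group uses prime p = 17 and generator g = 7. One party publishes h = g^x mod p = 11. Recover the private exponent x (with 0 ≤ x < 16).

Successive powers of 7 modulo 17:
  7^0=1  7^1=7  7^2=15  7^3=3  7^4=4  7^5=11
So 7^5 ≡ 11 (mod 17), giving x = 5.

5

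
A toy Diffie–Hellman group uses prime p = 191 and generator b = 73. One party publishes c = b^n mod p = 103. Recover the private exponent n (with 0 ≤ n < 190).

54

Baby-step giant-step with m = ceil(sqrt(190)) = 14.
Baby table (73^j mod 191 for j=0..13):
  0:1  1:73  2:172  3:141  4:170  5:186  6:17  7:95
  8:59  9:105  10:25  11:106  12:98  13:87
Giant step factor: 73^(-14) ≡ 4 (mod 191).
Scan 103·4^i mod 191 for i = 0, 1, …:
  i=0: 103   i=1: 30   i=2: 120   i=3: 98
Match at i=3, j=12: n = 3·14 + 12 = 54.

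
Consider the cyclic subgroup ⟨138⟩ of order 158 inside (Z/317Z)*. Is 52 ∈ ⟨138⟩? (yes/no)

no

52 ∈ ⟨138⟩ iff 52^158 ≡ 1 (mod 317), since |⟨138⟩| = 158.
52^158 mod 317 = 316.
Since 316 ≠ 1, 52 does not lie in the subgroup.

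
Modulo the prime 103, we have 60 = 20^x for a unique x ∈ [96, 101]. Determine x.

Compute 20^96 mod 103 = 9, then multiply by 20 repeatedly:
  20^96=9  20^97=77  20^98=98  20^99=3  20^100=60
Found 60 at exponent 100.

100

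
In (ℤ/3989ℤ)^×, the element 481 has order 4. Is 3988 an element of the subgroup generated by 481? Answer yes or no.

3988 ∈ ⟨481⟩ iff 3988^4 ≡ 1 (mod 3989), since |⟨481⟩| = 4.
3988^4 mod 3989 = 1.
Since 1 = 1, 3988 lies in the subgroup.

yes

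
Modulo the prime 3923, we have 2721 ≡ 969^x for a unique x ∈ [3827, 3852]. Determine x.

3829

Compute 969^3827 mod 3923 = 1650, then multiply by 969 repeatedly:
  969^3827=1650  969^3828=2189  969^3829=2721
Found 2721 at exponent 3829.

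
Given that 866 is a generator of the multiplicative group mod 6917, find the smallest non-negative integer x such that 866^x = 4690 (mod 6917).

4522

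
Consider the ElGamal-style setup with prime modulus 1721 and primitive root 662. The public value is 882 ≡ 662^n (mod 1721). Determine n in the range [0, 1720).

1400

Baby-step giant-step with m = ceil(sqrt(1720)) = 42.
Baby table (662^j mod 1721 for j=0..41):
  0:1  1:662  2:1110  3:1674  4:1585  5:1181  6:488  7:1229
  8:1286  9:1158  10:751  11:1514  12:646  13:844  14:1124  15:616
  16:1636  17:523  18:305  19:553  20:1234  21:1154  22:1545  23:516
  24:834  25:1388  26:1563  27:385  28:162  29:542  30:836  31:991
  32:341  33:291  34:1611  35:1183  36:91  37:7  38:1192  39:886
  40:1392  41:769
Giant step factor: 662^(-42) ≡ 1166 (mod 1721).
Scan 882·1166^i mod 1721 for i = 0, 1, …:
  i=0: 882   i=1: 975   i=2: 990   i=3: 1270
  i=4: 760   i=5: 1566   i=6: 1696   i=7: 107
  i=8: 850   i=9: 1525     …   i=32: 429
  i=33: 1124
Match at i=33, j=14: n = 33·42 + 14 = 1400.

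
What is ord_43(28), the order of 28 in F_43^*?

42

The order of 28 must divide p − 1 = 42 = 2 · 3 · 7.
Divisors: 1, 2, 3, 6, 7, 14, 21, 42.
Check each in increasing order: 28^1 ≡ 28;  28^2 ≡ 10;  28^3 ≡ 22;  28^6 ≡ 11;  28^7 ≡ 7;  28^14 ≡ 6;  28^21 ≡ 42;  28^42 ≡ 1.
Smallest exponent giving 1 is 42.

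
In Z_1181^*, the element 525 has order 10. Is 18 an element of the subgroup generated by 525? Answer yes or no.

no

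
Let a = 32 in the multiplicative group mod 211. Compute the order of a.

42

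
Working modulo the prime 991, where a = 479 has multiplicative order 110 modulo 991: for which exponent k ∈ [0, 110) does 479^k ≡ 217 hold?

83

Baby-step giant-step with m = ceil(sqrt(110)) = 11.
Baby table (479^j mod 991 for j=0..10):
  0:1  1:479  2:520  3:339  4:848  5:873  6:956  7:82
  8:629  9:27  10:50
Giant step factor: 479^(-11) ≡ 794 (mod 991).
Scan 217·794^i mod 991 for i = 0, 1, …:
  i=0: 217   i=1: 855   i=2: 35   i=3: 42
  i=4: 645   i=5: 774   i=6: 136   i=7: 956
Match at i=7, j=6: k = 7·11 + 6 = 83.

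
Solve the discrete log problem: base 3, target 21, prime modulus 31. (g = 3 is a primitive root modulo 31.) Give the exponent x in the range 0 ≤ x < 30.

29

Successive powers of 3 modulo 31:
  3^0=1  3^1=3  3^2=9  3^3=27  3^4=19  3^5=26
  3^6=16  3^7=17  3^8=20  3^9=29  3^10=25  3^11=13
  3^12=8  3^13=24  3^14=10  3^15=30  3^16=28  3^17=22
  3^18=4  3^19=12  3^20=5  3^21=15  3^22=14  3^23=11
  3^24=2  3^25=6  3^26=18  3^27=23  3^28=7  3^29=21
So 3^29 ≡ 21 (mod 31), giving x = 29.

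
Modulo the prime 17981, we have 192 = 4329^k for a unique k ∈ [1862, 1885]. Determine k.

1885

Compute 4329^1862 mod 17981 = 10321, then multiply by 4329 repeatedly:
  4329^1862=10321  4329^1863=14805  4329^1864=6561  4329^1865=10570  4329^1866=13866
  4329^1867=5336  4329^1868=11940  4329^1869=10866  4329^1870=618  4329^1871=14134
  4329^1872=14724  4329^1873=15532  4329^1874=7069  4329^1875=16020  4329^1876=15844
  4329^1877=9142  4329^1878=17518  4329^1879=9545  4329^1880=17948  4329^1881=991
  4329^1882=10561  4329^1883=10867  4329^1884=4947  4329^1885=192
Found 192 at exponent 1885.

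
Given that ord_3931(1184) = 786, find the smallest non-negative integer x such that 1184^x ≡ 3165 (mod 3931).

Baby-step giant-step with m = ceil(sqrt(786)) = 29.
Baby table (1184^j mod 3931 for j=0..28):
  0:1  1:1184  2:2420  3:3512  4:3141  5:218  6:2597  7:806
  8:3002  9:744  10:352  11:82  12:2744  13:1890  14:1021  15:2047
  16:2152  17:680  18:3196  19:2442  20:2043  21:1347  22:2793  23:941
  24:1671  25:1171  26:2752  27:3500  28:726
Giant step factor: 1184^(-29) ≡ 1720 (mod 3931).
Scan 3165·1720^i mod 3931 for i = 0, 1, …:
  i=0: 3165   i=1: 3296   i=2: 618   i=3: 1590
  i=4: 2755   i=5: 1745   i=6: 2047
Match at i=6, j=15: x = 6·29 + 15 = 189.

189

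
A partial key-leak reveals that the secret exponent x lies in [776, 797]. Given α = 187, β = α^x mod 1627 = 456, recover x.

Compute 187^776 mod 1627 = 70, then multiply by 187 repeatedly:
  187^776=70  187^777=74  187^778=822  187^779=776  187^780=309
  187^781=838  187^782=514  187^783=125  187^784=597  187^785=1003
  187^786=456
Found 456 at exponent 786.

786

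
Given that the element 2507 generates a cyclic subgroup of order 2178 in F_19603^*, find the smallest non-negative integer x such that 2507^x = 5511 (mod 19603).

721

Baby-step giant-step with m = ceil(sqrt(2178)) = 47.
Baby table (2507^j mod 19603 for j=0..46):
  0:1  1:2507  2:12089  3:885  4:3556  5:15130  6:18708  7:10580
  8:1201  9:11648  10:12669  11:4323  12:16905  13:18752  14:3270  15:3836
  16:11382  17:12309  18:3541  19:16731  20:13800  21:16908  22:6670  23:331
  24:6491  25:2447  26:18493  27:856  28:9265  29:17403  30:12646  31:5471
  32:13300  33:18000  34:19497  35:8700  36:12364  37:4205  38:15124  39:3666
  40:16458  41:15494  42:9915  43:301  44:9693  45:12234  46:11546
Giant step factor: 2507^(-47) ≡ 19116 (mod 19603).
Scan 5511·19116^i mod 19603 for i = 0, 1, …:
  i=0: 5511   i=1: 1754   i=2: 8334   i=3: 18766
  i=4: 15559   i=5: 9128   i=6: 4545   i=7: 1724
  i=8: 3341   i=9: 19585     …   i=14: 17567
  i=15: 11382
Match at i=15, j=16: x = 15·47 + 16 = 721.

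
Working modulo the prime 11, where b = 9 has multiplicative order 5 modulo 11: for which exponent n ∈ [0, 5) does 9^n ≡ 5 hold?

4

Successive powers of 9 modulo 11:
  9^0=1  9^1=9  9^2=4  9^3=3  9^4=5
So 9^4 ≡ 5 (mod 11), giving n = 4.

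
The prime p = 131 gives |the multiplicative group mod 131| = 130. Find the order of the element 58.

5

The order of 58 must divide p − 1 = 130 = 2 · 5 · 13.
Divisors: 1, 2, 5, 10, 13, 26, 65, 130.
Check each in increasing order: 58^1 ≡ 58;  58^2 ≡ 89;  58^5 ≡ 1.
Smallest exponent giving 1 is 5.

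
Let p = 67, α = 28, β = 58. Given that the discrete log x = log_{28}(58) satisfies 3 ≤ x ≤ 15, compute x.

Compute 28^3 mod 67 = 43, then multiply by 28 repeatedly:
  28^3=43  28^4=65  28^5=11  28^6=40  28^7=48
  28^8=4  28^9=45  28^10=54  28^11=38  28^12=59
  28^13=44  28^14=26  28^15=58
Found 58 at exponent 15.

15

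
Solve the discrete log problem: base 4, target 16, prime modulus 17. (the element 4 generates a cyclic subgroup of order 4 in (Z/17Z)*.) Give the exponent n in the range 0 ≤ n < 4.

Successive powers of 4 modulo 17:
  4^0=1  4^1=4  4^2=16
So 4^2 ≡ 16 (mod 17), giving n = 2.

2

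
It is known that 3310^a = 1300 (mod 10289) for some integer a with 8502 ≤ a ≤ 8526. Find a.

8507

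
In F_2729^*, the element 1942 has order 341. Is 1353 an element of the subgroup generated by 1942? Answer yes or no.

no

1353 ∈ ⟨1942⟩ iff 1353^341 ≡ 1 (mod 2729), since |⟨1942⟩| = 341.
1353^341 mod 2729 = 2663.
Since 2663 ≠ 1, 1353 does not lie in the subgroup.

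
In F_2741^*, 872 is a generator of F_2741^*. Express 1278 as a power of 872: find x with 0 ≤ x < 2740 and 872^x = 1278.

Baby-step giant-step with m = ceil(sqrt(2740)) = 53.
Baby table (872^j mod 2741 for j=0..52):
  0:1  1:872  2:1127  3:1466  4:1046  5:2100  6:212  7:1217
  8:457  9:1059  10:2472  11:1158  12:1088  13:350  14:949  15:2487
  16:533  17:1547  18:412  19:193  20:1095  21:972  22:615  23:1785
  24:2373  25:2542  26:1896  27:489  28:1553  29:162  30:1473  31:1668
  32:1766  33:2251  34:316  35:1452  36:2543  37:27  38:1616  39:278
  40:1208  41:832  42:1880  43:242  44:2708  45:1375  46:1183  47:960
  48:1115  49:1966  50:1227  51:954  52:1365
Giant step factor: 872^(-53) ≡ 915 (mod 2741).
Scan 1278·915^i mod 2741 for i = 0, 1, …:
  i=0: 1278   i=1: 1704   i=2: 2272   i=3: 1202
  i=4: 689   i=5: 5   i=6: 1834   i=7: 618
  i=8: 824   i=9: 185     …   i=24: 1854
  i=25: 2472
Match at i=25, j=10: x = 25·53 + 10 = 1335.

1335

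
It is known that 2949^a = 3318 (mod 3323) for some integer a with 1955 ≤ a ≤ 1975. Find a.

1966

Compute 2949^1955 mod 3323 = 2525, then multiply by 2949 repeatedly:
  2949^1955=2525  2949^1956=2705  2949^1957=1845  2949^1958=1154  2949^1959=394
  2949^1960=2179  2949^1961=2512  2949^1962=921  2949^1963=1138  2949^1964=3055
  2949^1965=542  2949^1966=3318
Found 3318 at exponent 1966.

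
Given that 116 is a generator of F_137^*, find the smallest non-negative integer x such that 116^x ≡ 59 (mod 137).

Baby-step giant-step with m = ceil(sqrt(136)) = 12.
Baby table (116^j mod 137 for j=0..11):
  0:1  1:116  2:30  3:55  4:78  5:6  6:11  7:43
  8:56  9:57  10:36  11:66
Giant step factor: 116^(-12) ≡ 77 (mod 137).
Scan 59·77^i mod 137 for i = 0, 1, …:
  i=0: 59   i=1: 22   i=2: 50   i=3: 14
  i=4: 119   i=5: 121   i=6: 1
Match at i=6, j=0: x = 6·12 + 0 = 72.

72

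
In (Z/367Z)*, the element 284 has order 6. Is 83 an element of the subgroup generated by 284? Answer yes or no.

⟨284⟩ has order 6; its elements mod 367 are {1, 83, 84, 283, 284, 366}.
83 is in this set.

yes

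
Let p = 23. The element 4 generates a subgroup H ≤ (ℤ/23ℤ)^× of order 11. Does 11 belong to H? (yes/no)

no

11 ∈ ⟨4⟩ iff 11^11 ≡ 1 (mod 23), since |⟨4⟩| = 11.
11^11 mod 23 = 22.
Since 22 ≠ 1, 11 does not lie in the subgroup.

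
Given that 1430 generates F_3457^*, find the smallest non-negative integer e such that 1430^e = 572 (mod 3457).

Baby-step giant-step with m = ceil(sqrt(3456)) = 59.
Baby table (1430^j mod 3457 for j=0..58):
  0:1  1:1430  2:1813  3:3297  4:2819  5:308  6:1401  7:1827
  8:2575  9:545  10:1525  11:2840  12:2682  13:1447  14:1924  15:3005
  16:99  17:3290  18:3180  19:1445  20:2521  21:2836  22:419  23:1109
  24:2564  25:2100  26:2324  27:1143  28:2786  29:1516  30:341  31:193
  32:2887  33:752  34:233  35:1318  36:675  37:747  38:3454  39:2624
  40:1475  41:480  42:1914  43:2533  44:2711  45:1433  46:2646  47:1822
  48:2339  49:1851  50:2325  51:2573  52:1142  53:1356  54:3160  55:501
  56:831  57:2579  58:2808
Giant step factor: 1430^(-59) ≡ 1902 (mod 3457).
Scan 572·1902^i mod 3457 for i = 0, 1, …:
  i=0: 572   i=1: 2446   i=2: 2627   i=3: 1189
  i=4: 600   i=5: 390   i=6: 1982   i=7: 1634
  i=8: 25   i=9: 2609     …   i=34: 2904
  i=35: 2579
Match at i=35, j=57: e = 35·59 + 57 = 2122.

2122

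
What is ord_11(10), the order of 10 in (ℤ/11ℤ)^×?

The order of 10 must divide p − 1 = 10 = 2 · 5.
Divisors: 1, 2, 5, 10.
Check each in increasing order: 10^1 ≡ 10;  10^2 ≡ 1.
Smallest exponent giving 1 is 2.

2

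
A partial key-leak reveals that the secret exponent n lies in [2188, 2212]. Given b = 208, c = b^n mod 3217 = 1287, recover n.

2197

Compute 208^2188 mod 3217 = 83, then multiply by 208 repeatedly:
  208^2188=83  208^2189=1179  208^2190=740  208^2191=2721  208^2192=2993
  208^2193=1663  208^2194=1685  208^2195=3044  208^2196=2620  208^2197=1287
Found 1287 at exponent 2197.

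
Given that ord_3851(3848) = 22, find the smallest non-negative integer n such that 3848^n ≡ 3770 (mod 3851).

15

Successive powers of 3848 modulo 3851:
  3848^0=1  3848^1=3848  3848^2=9  3848^3=3824  3848^4=81  3848^5=3608
  3848^6=729  3848^7=1664  3848^8=2710  3848^9=3423  3848^10=1284  3848^11=3850
  3848^12=3  3848^13=3842  3848^14=27  3848^15=3770
So 3848^15 ≡ 3770 (mod 3851), giving n = 15.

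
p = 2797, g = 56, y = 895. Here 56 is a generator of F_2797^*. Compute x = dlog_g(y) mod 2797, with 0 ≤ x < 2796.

Baby-step giant-step with m = ceil(sqrt(2796)) = 53.
Baby table (56^j mod 2797 for j=0..52):
  0:1  1:56  2:339  3:2202  4:244  5:2476  6:1603  7:264
  8:799  9:2789  10:2349  11:85  12:1963  13:845  14:2568  15:1161
  16:685  17:1999  18:64  19:787  20:2117  21:1078  22:1631  23:1832
  24:1900  25:114  26:790  27:2285  28:2095  29:2643  30:2564  31:937
  32:2126  33:1582  34:1885  35:2071  36:1299  37:22  38:1232  39:1864
  40:895  41:2571  42:1329  43:1702  44:214  45:796  46:2621  47:1332
  48:1870  49:1231  50:1808  51:556  52:369
Giant step factor: 56^(-53) ≡ 1655 (mod 2797).
Scan 895·1655^i mod 2797 for i = 0, 1, …:
  i=0: 895
Match at i=0, j=40: x = 0·53 + 40 = 40.

40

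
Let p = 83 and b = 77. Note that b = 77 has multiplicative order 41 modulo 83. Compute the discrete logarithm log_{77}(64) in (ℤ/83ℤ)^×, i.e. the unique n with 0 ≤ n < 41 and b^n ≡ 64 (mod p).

13

Baby-step giant-step with m = ceil(sqrt(41)) = 7.
Baby table (77^j mod 83 for j=0..6):
  0:1  1:77  2:36  3:33  4:51  5:26  6:10
Giant step factor: 77^(-7) ≡ 65 (mod 83).
Scan 64·65^i mod 83 for i = 0, 1, …:
  i=0: 64   i=1: 10
Match at i=1, j=6: n = 1·7 + 6 = 13.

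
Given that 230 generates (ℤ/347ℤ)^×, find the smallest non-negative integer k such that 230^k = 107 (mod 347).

252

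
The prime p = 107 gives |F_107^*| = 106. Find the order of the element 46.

The order of 46 must divide p − 1 = 106 = 2 · 53.
Divisors: 1, 2, 53, 106.
Check each in increasing order: 46^1 ≡ 46;  46^2 ≡ 83;  46^53 ≡ 106;  46^106 ≡ 1.
Smallest exponent giving 1 is 106.

106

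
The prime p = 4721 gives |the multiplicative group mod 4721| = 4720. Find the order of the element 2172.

944

The order of 2172 must divide p − 1 = 4720 = 2^4 · 5 · 59.
Divisors: 1, 2, 4, 5, 8, 10, 16, 20, 40, 59, 80, 118, 236, 295, 472, 590, 944, 1180, 2360, 4720.
Check each in increasing order: 2172^1 ≡ 2172;  2172^2 ≡ 1305;  2172^4 ≡ 3465;  2172^5 ≡ 706;  2172^8 ≡ 722;  2172^10 ≡ 2731;  2172^16 ≡ 1974;  2172^20 ≡ 3902;  2172^40 ≡ 379;  2172^59 ≡ 3763;  2172^80 ≡ 2011;  2172^118 ≡ 1890;  2172^236 ≡ 3024;  2172^295 ≡ 1702;  2172^472 ≡ 4720;  2172^590 ≡ 2831;  2172^944 ≡ 1.
Smallest exponent giving 1 is 944.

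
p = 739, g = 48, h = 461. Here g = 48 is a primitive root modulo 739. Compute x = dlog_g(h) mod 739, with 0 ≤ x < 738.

Baby-step giant-step with m = ceil(sqrt(738)) = 28.
Baby table (48^j mod 739 for j=0..27):
  0:1  1:48  2:87  3:481  4:179  5:463  6:54  7:375
  8:264  9:109  10:59  11:615  12:699  13:297  14:215  15:713
  16:230  17:694  18:57  19:519  20:525  21:74  22:596  23:526
  24:122  25:683  26:268  27:301
Giant step factor: 48^(-28) ≡ 69 (mod 739).
Scan 461·69^i mod 739 for i = 0, 1, …:
  i=0: 461   i=1: 32   i=2: 730   i=3: 118
  i=4: 13   i=5: 158   i=6: 556   i=7: 675
  i=8: 18   i=9: 503   i=10: 713
Match at i=10, j=15: x = 10·28 + 15 = 295.

295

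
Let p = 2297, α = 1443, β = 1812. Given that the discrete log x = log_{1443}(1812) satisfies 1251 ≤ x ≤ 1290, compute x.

1283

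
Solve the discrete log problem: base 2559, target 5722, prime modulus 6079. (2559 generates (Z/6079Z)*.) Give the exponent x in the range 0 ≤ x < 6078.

967

Baby-step giant-step with m = ceil(sqrt(6078)) = 78.
Baby table (2559^j mod 6079 for j=0..77):
  0:1  1:2559  2:1398  3:3030  4:3045  5:4956  6:1610  7:4507
  8:1550  9:2942  10:2776  11:3512  12:2446  13:4023  14:3110  15:1079
  16:1295  17:850  18:4947  19:2895  20:4083  21:4675  22:5932  23:725
  24:1180  25:4436  26:2231  27:948  28:411  29:82  30:3152  31:5214
  32:5300  33:451  34:5178  35:4361  36:4834  37:5520  38:4163  39:2709
  40:2271  41:6044  42:1620  43:5781  44:3372  45:2847  46:2831  47:4440
  48:309  49:461  50:373  51:104  52:4739  53:5575  54:5091  55:572
  56:4788  57:3307  58:645  59:3146  60:2018  61:2991  62:508  63:5145
  64:5020  65:1253  66:2794  67:942  68:3294  69:3852  70:3209  71:5181
  72:5959  73:2949  74:2452  75:1140  76:5419  77:1022
Giant step factor: 2559^(-78) ≡ 4692 (mod 6079).
Scan 5722·4692^i mod 6079 for i = 0, 1, …:
  i=0: 5722   i=1: 2760   i=2: 1650   i=3: 3233
  i=4: 2131   i=5: 4776   i=6: 1798   i=7: 4643
  i=8: 3899   i=9: 2397   i=10: 574   i=11: 211
  i=12: 5214
Match at i=12, j=31: x = 12·78 + 31 = 967.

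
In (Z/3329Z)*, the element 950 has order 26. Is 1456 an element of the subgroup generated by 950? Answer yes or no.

no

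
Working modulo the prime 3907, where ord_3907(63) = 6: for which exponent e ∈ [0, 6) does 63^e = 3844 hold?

4

Successive powers of 63 modulo 3907:
  63^0=1  63^1=63  63^2=62  63^3=3906  63^4=3844
So 63^4 ≡ 3844 (mod 3907), giving e = 4.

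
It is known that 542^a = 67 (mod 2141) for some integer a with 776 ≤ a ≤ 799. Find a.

784

Compute 542^776 mod 2141 = 440, then multiply by 542 repeatedly:
  542^776=440  542^777=829  542^778=1849  542^779=170  542^780=77
  542^781=1055  542^782=163  542^783=565  542^784=67
Found 67 at exponent 784.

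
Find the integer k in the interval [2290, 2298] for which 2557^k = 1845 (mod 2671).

2295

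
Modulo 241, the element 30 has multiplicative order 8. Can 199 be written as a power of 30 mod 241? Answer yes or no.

⟨30⟩ has order 8; its elements mod 241 are {1, 8, 30, 64, 177, 211, 233, 240}.
199 is not in this set.

no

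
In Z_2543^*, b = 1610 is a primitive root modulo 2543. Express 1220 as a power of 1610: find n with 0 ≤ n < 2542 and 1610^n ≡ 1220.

Baby-step giant-step with m = ceil(sqrt(2542)) = 51.
Baby table (1610^j mod 2543 for j=0..50):
  0:1  1:1610  2:783  3:1845  4:226  5:211  6:1491  7:2461
  8:216  9:1912  10:1290  11:1812  12:499  13:2345  14:1638  15:89
  16:882  17:1026  18:1453  19:2313  20:978  21:463  22:331  23:1423
  24:2330  25:375  26:1059  27:1180  28:179  29:831  30:292  31:2208
  32:2309  33:2167  34:2417  35:580  36:519  37:1486  38:2040  39:1387
  40:316  41:160  42:757  43:673  44:212  45:558  46:701  47:2061
  48:2138  49:1501  50:760
Giant step factor: 1610^(-51) ≡ 372 (mod 2543).
Scan 1220·372^i mod 2543 for i = 0, 1, …:
  i=0: 1220   i=1: 1186   i=2: 1253   i=3: 747
  i=4: 697   i=5: 2441   i=6: 201   i=7: 1025
  i=8: 2393   i=9: 146     …   i=26: 1255
  i=27: 1491
Match at i=27, j=6: n = 27·51 + 6 = 1383.

1383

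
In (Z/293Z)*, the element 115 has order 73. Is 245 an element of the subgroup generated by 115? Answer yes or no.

245 ∈ ⟨115⟩ iff 245^73 ≡ 1 (mod 293), since |⟨115⟩| = 73.
245^73 mod 293 = 155.
Since 155 ≠ 1, 245 does not lie in the subgroup.

no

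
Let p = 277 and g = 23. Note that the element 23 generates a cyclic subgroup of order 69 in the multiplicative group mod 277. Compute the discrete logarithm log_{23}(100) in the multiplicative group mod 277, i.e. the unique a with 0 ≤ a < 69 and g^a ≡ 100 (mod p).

20

Successive powers of 23 modulo 277:
  23^0=1  23^1=23  23^2=252  23^3=256  23^4=71  23^5=248
  23^6=164  23^7=171  23^8=55  23^9=157  23^10=10  23^11=230
  23^12=27  23^13=67  23^14=156  23^15=264  23^16=255  23^17=48
  23^18=273  23^19=185  23^20=100
So 23^20 ≡ 100 (mod 277), giving a = 20.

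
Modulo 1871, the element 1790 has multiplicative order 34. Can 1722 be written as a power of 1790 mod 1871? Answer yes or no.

1722 ∈ ⟨1790⟩ iff 1722^34 ≡ 1 (mod 1871), since |⟨1790⟩| = 34.
1722^34 mod 1871 = 1424.
Since 1424 ≠ 1, 1722 does not lie in the subgroup.

no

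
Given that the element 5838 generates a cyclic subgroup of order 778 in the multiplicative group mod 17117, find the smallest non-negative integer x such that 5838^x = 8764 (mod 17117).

Baby-step giant-step with m = ceil(sqrt(778)) = 28.
Baby table (5838^j mod 17117 for j=0..27):
  0:1  1:5838  2:2297  3:7275  4:4173  5:4483  6:16978  7:10134
  8:5940  9:15795  10:1931  11:10192  12:2204  13:12085  14:13073  15:12588
  16:5463  17:4023  18:1750  19:14768  20:14372  21:13319  22:10908  23:5664
  24:13505  25:1288  26:4981  27:14412
Giant step factor: 5838^(-28) ≡ 6437 (mod 17117).
Scan 8764·6437^i mod 17117 for i = 0, 1, …:
  i=0: 8764   i=1: 13353   i=2: 8804   i=3: 14078
  i=4: 2688   i=5: 14486   i=6: 10083   i=7: 13724
  i=8: 551   i=9: 3568   i=10: 13319
Match at i=10, j=21: x = 10·28 + 21 = 301.

301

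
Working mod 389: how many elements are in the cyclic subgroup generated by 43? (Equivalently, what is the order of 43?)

388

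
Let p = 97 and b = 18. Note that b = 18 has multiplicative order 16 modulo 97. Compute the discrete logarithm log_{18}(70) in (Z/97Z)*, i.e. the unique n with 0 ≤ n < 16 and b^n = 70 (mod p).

7

Successive powers of 18 modulo 97:
  18^0=1  18^1=18  18^2=33  18^3=12  18^4=22  18^5=8
  18^6=47  18^7=70
So 18^7 ≡ 70 (mod 97), giving n = 7.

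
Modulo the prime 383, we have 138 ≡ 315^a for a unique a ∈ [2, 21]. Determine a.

14

Compute 315^2 mod 383 = 28, then multiply by 315 repeatedly:
  315^2=28  315^3=11  315^4=18  315^5=308  315^6=121
  315^7=198  315^8=324  315^9=182  315^10=263  315^11=117
  315^12=87  315^13=212  315^14=138
Found 138 at exponent 14.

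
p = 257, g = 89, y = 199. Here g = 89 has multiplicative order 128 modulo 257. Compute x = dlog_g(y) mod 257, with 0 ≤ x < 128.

93

Baby-step giant-step with m = ceil(sqrt(128)) = 12.
Baby table (89^j mod 257 for j=0..11):
  0:1  1:89  2:211  3:18  4:60  5:200  6:67  7:52
  8:2  9:178  10:165  11:36
Giant step factor: 89^(-12) ≡ 15 (mod 257).
Scan 199·15^i mod 257 for i = 0, 1, …:
  i=0: 199   i=1: 158   i=2: 57   i=3: 84
  i=4: 232   i=5: 139   i=6: 29   i=7: 178
Match at i=7, j=9: x = 7·12 + 9 = 93.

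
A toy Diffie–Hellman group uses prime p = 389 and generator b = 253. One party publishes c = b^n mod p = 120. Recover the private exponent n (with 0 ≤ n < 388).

262

Baby-step giant-step with m = ceil(sqrt(388)) = 20.
Baby table (253^j mod 389 for j=0..19):
  0:1  1:253  2:213  3:207  4:245  5:134  6:59  7:145
  8:119  9:154  10:62  11:126  12:369  13:386  14:19  15:139
  16:157  17:43  18:376  19:212
Giant step factor: 253^(-20) ≡ 93 (mod 389).
Scan 120·93^i mod 389 for i = 0, 1, …:
  i=0: 120   i=1: 268   i=2: 28   i=3: 270
  i=4: 214   i=5: 63   i=6: 24   i=7: 287
  i=8: 239   i=9: 54   i=10: 354   i=11: 246
  i=12: 316   i=13: 213
Match at i=13, j=2: n = 13·20 + 2 = 262.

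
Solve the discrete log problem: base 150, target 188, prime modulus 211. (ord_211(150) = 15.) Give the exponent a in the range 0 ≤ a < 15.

12

Successive powers of 150 modulo 211:
  150^0=1  150^1=150  150^2=134  150^3=55  150^4=21  150^5=196
  150^6=71  150^7=100  150^8=19  150^9=107  150^10=14  150^11=201
  150^12=188
So 150^12 ≡ 188 (mod 211), giving a = 12.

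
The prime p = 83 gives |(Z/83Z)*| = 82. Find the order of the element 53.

82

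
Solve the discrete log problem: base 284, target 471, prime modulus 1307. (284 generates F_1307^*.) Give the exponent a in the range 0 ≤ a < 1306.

1130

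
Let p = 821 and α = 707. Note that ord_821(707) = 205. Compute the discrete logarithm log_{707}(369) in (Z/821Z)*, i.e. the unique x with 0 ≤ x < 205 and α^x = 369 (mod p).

23

Successive powers of 707 modulo 821:
  707^0=1  707^1=707  707^2=681  707^3=361  707^4=717  707^5=362
  707^6=603  707^7=222  707^8=143  707^9=118  707^10=505  707^11=721
  707^12=727  707^13=43  707^14=24  707^15=548  707^16=745  707^17=454
  707^18=788  707^19=478  707^20=515  707^21=402  707^22=148  707^23=369
So 707^23 ≡ 369 (mod 821), giving x = 23.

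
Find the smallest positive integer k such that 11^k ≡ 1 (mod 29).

The order of 11 must divide p − 1 = 28 = 2^2 · 7.
Divisors: 1, 2, 4, 7, 14, 28.
Check each in increasing order: 11^1 ≡ 11;  11^2 ≡ 5;  11^4 ≡ 25;  11^7 ≡ 12;  11^14 ≡ 28;  11^28 ≡ 1.
Smallest exponent giving 1 is 28.

28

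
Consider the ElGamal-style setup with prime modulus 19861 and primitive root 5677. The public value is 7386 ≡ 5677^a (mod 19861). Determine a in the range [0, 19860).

Baby-step giant-step with m = ceil(sqrt(19860)) = 141.
Baby table (5677^j mod 19861 for j=0..140):
  0:1  1:5677  2:13787  3:16459  4:11599  5:8308  6:14502  7:4009
  8:18248  9:18781  10:5889  11:5790  12:19736  13:5371  14:4532  15:8169
  16:19839  17:14133  18:14462  19:15261  20:3015  21:15834  22:18593  23:11107
  24:15625  25:3899  26:9469  27:11647  28:2750  29:1004  30:19462  31:18892
  32:484  33:6850  34:19473  35:1895  36:13114  37:9150  38:8035  39:13839
  40:13748  41:13527  42:10153  43:1959  44:18944  45:17634  46:8778  47:1457
  48:9213  49:8188  50:8536  51:17893  52:9407  53:17171  54:1979  55:13318
  56:15320  57:321  58:14966  59:16485  60:313  61:9272  62:5494  63:7668
  64:15785  65:18474  66:10818  67:3574  68:11517  69:19458  70:16045  71:4919
  72:597  73:12799  74:8385  75:14689  76:12975  77:14487  78:18159  79:10053
  80:10228  81:10653  82:336  83:816  84:4819  85:8866  86:4508  87:10948
  88:6727  89:16337  90:14140  91:14479  92:12465  93:18923  94:17583  95:17166
  96:13316  97:3966  98:12469  99:1909  100:13148  101:3558  102:129  103:17337
  104:10894  105:17945  106:6696  107:19099  108:3824  109:775  110:10394  111:19568
  112:4963  113:12053  114:3736  115:17585  116:8659  117:1168  118:17023  119:15806
  120:18525  121:2430  122:11576  123:16764  124:15177  125:2811  126:9664  127:6446
  128:9980  129:12888  130:17113  131:10350  132:8112  133:14026  134:2853  135:9766
  136:9531  137:6123  138:3521  139:8551  140:3743
Giant step factor: 5677^(-141) ≡ 18551 (mod 19861).
Scan 7386·18551^i mod 19861 for i = 0, 1, …:
  i=0: 7386   i=1: 16508   i=2: 3149   i=3: 5898
  i=4: 19410   i=5: 14841   i=6: 2209   i=7: 5916
  i=8: 15691   i=9: 925     …   i=51: 19687
  i=52: 9469
Match at i=52, j=26: a = 52·141 + 26 = 7358.

7358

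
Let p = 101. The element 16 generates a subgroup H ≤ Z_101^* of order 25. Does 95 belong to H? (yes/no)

⟨16⟩ has order 25; its elements mod 101 are {1, 5, 16, 19, 24, 25, 31, 36, 37, 52, 54, 56, 58, 68, 71, 78, 79, 80, 81, 84, 87, 88, 92, 95, 97}.
95 is in this set.

yes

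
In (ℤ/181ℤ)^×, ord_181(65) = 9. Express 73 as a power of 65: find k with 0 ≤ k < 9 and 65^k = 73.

7

Successive powers of 65 modulo 181:
  65^0=1  65^1=65  65^2=62  65^3=48  65^4=43  65^5=80
  65^6=132  65^7=73
So 65^7 ≡ 73 (mod 181), giving k = 7.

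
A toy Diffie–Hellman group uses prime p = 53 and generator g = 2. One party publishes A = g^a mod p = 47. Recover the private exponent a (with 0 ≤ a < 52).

44

Baby-step giant-step with m = ceil(sqrt(52)) = 8.
Baby table (2^j mod 53 for j=0..7):
  0:1  1:2  2:4  3:8  4:16  5:32  6:11  7:22
Giant step factor: 2^(-8) ≡ 47 (mod 53).
Scan 47·47^i mod 53 for i = 0, 1, …:
  i=0: 47   i=1: 36   i=2: 49   i=3: 24
  i=4: 15   i=5: 16
Match at i=5, j=4: a = 5·8 + 4 = 44.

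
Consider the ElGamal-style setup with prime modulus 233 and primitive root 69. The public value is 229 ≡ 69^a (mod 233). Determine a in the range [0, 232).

68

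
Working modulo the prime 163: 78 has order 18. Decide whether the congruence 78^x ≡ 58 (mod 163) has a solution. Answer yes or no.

58 ∈ ⟨78⟩ iff 58^18 ≡ 1 (mod 163), since |⟨78⟩| = 18.
58^18 mod 163 = 1.
Since 1 = 1, 58 lies in the subgroup.

yes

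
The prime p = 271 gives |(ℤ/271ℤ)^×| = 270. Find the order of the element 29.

6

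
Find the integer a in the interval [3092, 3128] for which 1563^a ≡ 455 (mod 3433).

Compute 1563^3092 mod 3433 = 530, then multiply by 1563 repeatedly:
  1563^3092=530  1563^3093=1037  1563^3094=455
Found 455 at exponent 3094.

3094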